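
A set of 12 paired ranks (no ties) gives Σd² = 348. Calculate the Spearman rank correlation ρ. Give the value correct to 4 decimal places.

-0.2168

ρ = 1 − 6Σd² / [n(n²−1)] = 1 − 6×348 / (12×143)
  = 1 − 2088/1716 = 1 − 1.21678 ≈ -0.2168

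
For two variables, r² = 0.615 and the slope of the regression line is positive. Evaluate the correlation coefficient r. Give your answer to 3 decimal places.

0.784

|r| = √0.615 = 0.784
The association is positive, so r = 0.784.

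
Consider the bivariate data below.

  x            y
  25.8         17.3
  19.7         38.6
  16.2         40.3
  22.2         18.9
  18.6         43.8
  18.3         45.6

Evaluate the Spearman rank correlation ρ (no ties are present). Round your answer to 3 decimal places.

-0.829

Rank x: 6, 4, 1, 5, 3, 2
Rank y: 1, 3, 4, 2, 5, 6
d = rank(x) − rank(y): 5, 1, -3, 3, -2, -4; Σd² = 64
ρ = 1 − 6Σd² / [n(n²−1)] = 1 − 6×64 / (6×35) = 1 − 384/210 ≈ -0.829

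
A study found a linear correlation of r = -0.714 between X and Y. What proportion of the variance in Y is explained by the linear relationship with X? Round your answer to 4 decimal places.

0.5098

r² = (-0.714)² = 0.5098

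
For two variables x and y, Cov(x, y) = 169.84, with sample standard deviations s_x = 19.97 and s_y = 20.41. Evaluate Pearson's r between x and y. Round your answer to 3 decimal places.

r = Cov(x,y) / (s_x · s_y) = 169.84 / (19.97 × 20.41)
  = 169.84 / 407.5877 ≈ 0.417

0.417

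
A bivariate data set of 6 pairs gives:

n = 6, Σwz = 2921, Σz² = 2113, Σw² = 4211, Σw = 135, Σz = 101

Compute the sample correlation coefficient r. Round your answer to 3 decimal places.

0.932

r = (nΣwz − ΣwΣz) / √[(nΣw² − (Σw)²)(nΣz² − (Σz)²)]
Numerator: 6×2921 − 135×101 = 3891
Denominator: √[(25266 − 18225)(12678 − 10201)] = √[7041 × 2477] = 4176.1893
r = 3891 / 4176.1893 ≈ 0.932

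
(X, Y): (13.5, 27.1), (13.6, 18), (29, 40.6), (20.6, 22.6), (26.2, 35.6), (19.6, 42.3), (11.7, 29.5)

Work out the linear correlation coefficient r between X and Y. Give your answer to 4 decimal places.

0.6177

n = 7, ΣX = 134.2, ΣY = 215.7, ΣX² = 2840.06, ΣY² = 7144.43, ΣXY = 4360.56
nΣXY − ΣXΣY = 30523.92 − 28946.94 = 1576.98
nΣX² − (ΣX)² = 19880.42 − 18009.64 = 1870.78; nΣY² − (ΣY)² = 50011.01 − 46526.49 = 3484.52
r = 1576.98 / √(1870.78 × 3484.52) = 1576.98 / 2553.1883 ≈ 0.6177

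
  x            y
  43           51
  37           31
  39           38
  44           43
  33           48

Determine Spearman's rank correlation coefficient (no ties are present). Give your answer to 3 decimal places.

Rank x: 4, 2, 3, 5, 1
Rank y: 5, 1, 2, 3, 4
d = rank(x) − rank(y): -1, 1, 1, 2, -3; Σd² = 16
ρ = 1 − 6Σd² / [n(n²−1)] = 1 − 6×16 / (5×24) = 1 − 96/120 ≈ 0.200

0.200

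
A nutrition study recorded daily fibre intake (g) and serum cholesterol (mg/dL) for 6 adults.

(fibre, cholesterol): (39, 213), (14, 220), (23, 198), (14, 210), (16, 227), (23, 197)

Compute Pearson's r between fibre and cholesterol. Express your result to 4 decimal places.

n = 6, Σx = 129, Σy = 1265, Σx² = 3227, Σy² = 267411, Σxy = 27044
nΣxy − ΣxΣy = 162264 − 163185 = -921
nΣx² − (Σx)² = 19362 − 16641 = 2721; nΣy² − (Σy)² = 1604466 − 1600225 = 4241
r = -921 / √(2721 × 4241) = -921 / 3397.0224 ≈ -0.2711

-0.2711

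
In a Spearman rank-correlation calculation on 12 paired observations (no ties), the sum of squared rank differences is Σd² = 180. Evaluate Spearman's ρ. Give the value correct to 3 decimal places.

0.371

ρ = 1 − 6Σd² / [n(n²−1)] = 1 − 6×180 / (12×143)
  = 1 − 1080/1716 = 1 − 0.6294 ≈ 0.371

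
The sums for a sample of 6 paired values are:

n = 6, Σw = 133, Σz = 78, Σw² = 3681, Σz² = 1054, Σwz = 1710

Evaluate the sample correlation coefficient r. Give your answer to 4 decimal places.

r = (nΣwz − ΣwΣz) / √[(nΣw² − (Σw)²)(nΣz² − (Σz)²)]
Numerator: 6×1710 − 133×78 = -114
Denominator: √[(22086 − 17689)(6324 − 6084)] = √[4397 × 240] = 1027.2682
r = -114 / 1027.2682 ≈ -0.1110

-0.1110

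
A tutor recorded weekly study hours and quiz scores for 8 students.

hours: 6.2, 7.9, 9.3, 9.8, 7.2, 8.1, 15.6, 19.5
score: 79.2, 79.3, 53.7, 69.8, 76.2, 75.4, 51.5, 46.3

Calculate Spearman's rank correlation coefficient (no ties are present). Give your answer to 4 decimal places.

Rank hours: 1, 3, 5, 6, 2, 4, 7, 8
Rank score: 7, 8, 3, 4, 6, 5, 2, 1
d = rank(hours) − rank(score): -6, -5, 2, 2, -4, -1, 5, 7; Σd² = 160
ρ = 1 − 6Σd² / [n(n²−1)] = 1 − 6×160 / (8×63) = 1 − 960/504 ≈ -0.9048

-0.9048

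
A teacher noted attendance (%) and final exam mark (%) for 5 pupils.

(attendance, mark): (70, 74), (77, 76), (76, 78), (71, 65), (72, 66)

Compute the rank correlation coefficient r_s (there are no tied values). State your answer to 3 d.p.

0.600

Rank attendance: 1, 5, 4, 2, 3
Rank mark: 3, 4, 5, 1, 2
d = rank(attendance) − rank(mark): -2, 1, -1, 1, 1; Σd² = 8
ρ = 1 − 6Σd² / [n(n²−1)] = 1 − 6×8 / (5×24) = 1 − 48/120 ≈ 0.600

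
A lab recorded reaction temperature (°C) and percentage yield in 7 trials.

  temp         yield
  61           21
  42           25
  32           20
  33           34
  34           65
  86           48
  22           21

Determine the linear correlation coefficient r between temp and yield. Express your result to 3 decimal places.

0.234

n = 7, Σx = 310, Σy = 234, Σx² = 16634, Σy² = 9592, Σxy = 10893
nΣxy − ΣxΣy = 76251 − 72540 = 3711
nΣx² − (Σx)² = 116438 − 96100 = 20338; nΣy² − (Σy)² = 67144 − 54756 = 12388
r = 3711 / √(20338 × 12388) = 3711 / 15872.8430 ≈ 0.234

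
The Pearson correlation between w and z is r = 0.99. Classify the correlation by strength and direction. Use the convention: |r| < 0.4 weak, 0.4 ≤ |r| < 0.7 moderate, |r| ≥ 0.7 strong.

strong positive

r = 0.99 > 0 so the relationship is positive.
|r| = 0.99, which falls in the strong range.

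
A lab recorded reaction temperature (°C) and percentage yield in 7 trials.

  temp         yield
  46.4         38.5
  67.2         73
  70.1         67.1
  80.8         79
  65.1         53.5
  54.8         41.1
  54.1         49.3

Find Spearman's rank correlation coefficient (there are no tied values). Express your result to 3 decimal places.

0.929

Rank temp: 1, 5, 6, 7, 4, 3, 2
Rank yield: 1, 6, 5, 7, 4, 2, 3
d = rank(temp) − rank(yield): 0, -1, 1, 0, 0, 1, -1; Σd² = 4
ρ = 1 − 6Σd² / [n(n²−1)] = 1 − 6×4 / (7×48) = 1 − 24/336 ≈ 0.929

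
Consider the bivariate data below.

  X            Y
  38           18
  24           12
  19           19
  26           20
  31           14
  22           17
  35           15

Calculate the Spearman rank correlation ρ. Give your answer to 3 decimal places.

-0.143

Rank X: 7, 3, 1, 4, 5, 2, 6
Rank Y: 5, 1, 6, 7, 2, 4, 3
d = rank(X) − rank(Y): 2, 2, -5, -3, 3, -2, 3; Σd² = 64
ρ = 1 − 6Σd² / [n(n²−1)] = 1 − 6×64 / (7×48) = 1 − 384/336 ≈ -0.143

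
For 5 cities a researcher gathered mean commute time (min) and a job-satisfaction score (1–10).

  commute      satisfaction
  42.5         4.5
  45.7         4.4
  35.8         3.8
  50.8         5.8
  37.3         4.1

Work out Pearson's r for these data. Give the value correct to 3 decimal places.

n = 5, Σx = 212.1, Σy = 22.6, Σx² = 9148.31, Σy² = 104.5, Σxy = 975.94
nΣxy − ΣxΣy = 4879.7 − 4793.46 = 86.24
nΣx² − (Σx)² = 45741.55 − 44986.41 = 755.14; nΣy² − (Σy)² = 522.5 − 510.76 = 11.74
r = 86.24 / √(755.14 × 11.74) = 86.24 / 94.1560 ≈ 0.916

0.916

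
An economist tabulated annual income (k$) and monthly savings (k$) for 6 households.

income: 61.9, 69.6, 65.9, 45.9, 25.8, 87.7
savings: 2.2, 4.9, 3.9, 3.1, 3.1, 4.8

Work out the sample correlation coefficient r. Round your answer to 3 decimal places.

n = 6, Σx = 356.8, Σy = 22, Σx² = 23482.32, Σy² = 86.32, Σxy = 1377.46
nΣxy − ΣxΣy = 8264.76 − 7849.6 = 415.16
nΣx² − (Σx)² = 140893.92 − 127306.24 = 13587.68; nΣy² − (Σy)² = 517.92 − 484 = 33.92
r = 415.16 / √(13587.68 × 33.92) = 415.16 / 678.8918 ≈ 0.612

0.612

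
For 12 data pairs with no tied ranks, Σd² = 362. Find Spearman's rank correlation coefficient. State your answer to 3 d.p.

ρ = 1 − 6Σd² / [n(n²−1)] = 1 − 6×362 / (12×143)
  = 1 − 2172/1716 = 1 − 1.2657 ≈ -0.266

-0.266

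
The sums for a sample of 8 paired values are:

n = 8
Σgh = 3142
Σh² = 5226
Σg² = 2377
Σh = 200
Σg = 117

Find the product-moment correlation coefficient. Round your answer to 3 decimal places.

r = (nΣgh − ΣgΣh) / √[(nΣg² − (Σg)²)(nΣh² − (Σh)²)]
Numerator: 8×3142 − 117×200 = 1736
Denominator: √[(19016 − 13689)(41808 − 40000)] = √[5327 × 1808] = 3103.4200
r = 1736 / 3103.4200 ≈ 0.559

0.559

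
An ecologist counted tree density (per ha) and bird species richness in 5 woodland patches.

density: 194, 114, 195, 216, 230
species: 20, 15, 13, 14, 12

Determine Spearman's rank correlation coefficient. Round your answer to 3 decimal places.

-0.800

Rank density: 2, 1, 3, 4, 5
Rank species: 5, 4, 2, 3, 1
d = rank(density) − rank(species): -3, -3, 1, 1, 4; Σd² = 36
ρ = 1 − 6Σd² / [n(n²−1)] = 1 − 6×36 / (5×24) = 1 − 216/120 ≈ -0.800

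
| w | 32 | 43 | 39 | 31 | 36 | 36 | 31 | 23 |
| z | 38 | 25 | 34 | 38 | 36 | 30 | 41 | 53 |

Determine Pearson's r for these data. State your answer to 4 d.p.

n = 8, Σw = 271, Σz = 295, Σw² = 9437, Σz² = 11355, Σwz = 9661
nΣwz − ΣwΣz = 77288 − 79945 = -2657
nΣw² − (Σw)² = 75496 − 73441 = 2055; nΣz² − (Σz)² = 90840 − 87025 = 3815
r = -2657 / √(2055 × 3815) = -2657 / 2799.9687 ≈ -0.9489

-0.9489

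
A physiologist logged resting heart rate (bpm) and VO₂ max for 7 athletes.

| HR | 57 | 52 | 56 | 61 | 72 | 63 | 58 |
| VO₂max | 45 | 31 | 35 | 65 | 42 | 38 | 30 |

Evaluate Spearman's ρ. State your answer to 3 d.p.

0.429

Rank HR: 3, 1, 2, 5, 7, 6, 4
Rank VO₂max: 6, 2, 3, 7, 5, 4, 1
d = rank(HR) − rank(VO₂max): -3, -1, -1, -2, 2, 2, 3; Σd² = 32
ρ = 1 − 6Σd² / [n(n²−1)] = 1 − 6×32 / (7×48) = 1 − 192/336 ≈ 0.429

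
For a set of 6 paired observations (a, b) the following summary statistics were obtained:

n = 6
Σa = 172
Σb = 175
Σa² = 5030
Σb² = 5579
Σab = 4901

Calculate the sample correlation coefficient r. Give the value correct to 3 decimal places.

-0.533

r = (nΣab − ΣaΣb) / √[(nΣa² − (Σa)²)(nΣb² − (Σb)²)]
Numerator: 6×4901 − 172×175 = -694
Denominator: √[(30180 − 29584)(33474 − 30625)] = √[596 × 2849] = 1303.0748
r = -694 / 1303.0748 ≈ -0.533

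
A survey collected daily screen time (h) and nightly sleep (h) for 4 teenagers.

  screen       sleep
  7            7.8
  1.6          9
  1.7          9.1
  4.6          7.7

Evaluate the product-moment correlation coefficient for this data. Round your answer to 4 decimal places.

n = 4, Σx = 14.9, Σy = 33.6, Σx² = 75.61, Σy² = 283.94, Σxy = 119.89
nΣxy − ΣxΣy = 479.56 − 500.64 = -21.08
nΣx² − (Σx)² = 302.44 − 222.01 = 80.43; nΣy² − (Σy)² = 1135.76 − 1128.96 = 6.8
r = -21.08 / √(80.43 × 6.8) = -21.08 / 23.3864 ≈ -0.9014

-0.9014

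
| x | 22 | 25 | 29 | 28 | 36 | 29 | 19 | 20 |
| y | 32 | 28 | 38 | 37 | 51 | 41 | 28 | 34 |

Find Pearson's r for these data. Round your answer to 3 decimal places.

n = 8, Σx = 208, Σy = 289, Σx² = 5632, Σy² = 10843, Σxy = 7779
nΣxy − ΣxΣy = 62232 − 60112 = 2120
nΣx² − (Σx)² = 45056 − 43264 = 1792; nΣy² − (Σy)² = 86744 − 83521 = 3223
r = 2120 / √(1792 × 3223) = 2120 / 2403.2511 ≈ 0.882

0.882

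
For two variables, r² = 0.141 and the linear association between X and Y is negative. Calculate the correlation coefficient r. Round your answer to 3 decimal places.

-0.375

|r| = √0.141 = 0.375
The association is negative, so r = −0.375.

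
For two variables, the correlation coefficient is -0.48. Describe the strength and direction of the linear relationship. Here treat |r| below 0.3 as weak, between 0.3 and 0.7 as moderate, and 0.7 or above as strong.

moderate negative

r = -0.48 < 0 so the relationship is negative.
|r| = 0.48, which falls in the moderate range.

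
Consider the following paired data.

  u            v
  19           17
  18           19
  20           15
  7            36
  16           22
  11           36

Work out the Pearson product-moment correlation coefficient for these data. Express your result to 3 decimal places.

n = 6, Σu = 91, Σv = 145, Σu² = 1511, Σv² = 3951, Σuv = 1965
nΣuv − ΣuΣv = 11790 − 13195 = -1405
nΣu² − (Σu)² = 9066 − 8281 = 785; nΣv² − (Σv)² = 23706 − 21025 = 2681
r = -1405 / √(785 × 2681) = -1405 / 1450.7188 ≈ -0.968

-0.968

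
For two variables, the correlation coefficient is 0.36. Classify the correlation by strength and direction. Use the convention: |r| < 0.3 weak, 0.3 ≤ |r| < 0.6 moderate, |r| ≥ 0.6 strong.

r = 0.36 > 0 so the relationship is positive.
|r| = 0.36, which falls in the moderate range.

moderate positive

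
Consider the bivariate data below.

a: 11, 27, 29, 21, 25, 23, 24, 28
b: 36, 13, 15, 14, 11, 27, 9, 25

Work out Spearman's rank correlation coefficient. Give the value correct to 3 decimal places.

-0.262

Rank a: 1, 6, 8, 2, 5, 3, 4, 7
Rank b: 8, 3, 5, 4, 2, 7, 1, 6
d = rank(a) − rank(b): -7, 3, 3, -2, 3, -4, 3, 1; Σd² = 106
ρ = 1 − 6Σd² / [n(n²−1)] = 1 − 6×106 / (8×63) = 1 − 636/504 ≈ -0.262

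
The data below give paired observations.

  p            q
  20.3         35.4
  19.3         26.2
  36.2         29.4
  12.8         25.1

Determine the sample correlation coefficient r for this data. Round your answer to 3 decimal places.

n = 4, Σp = 88.6, Σq = 116.1, Σp² = 2258.86, Σq² = 3433.97, Σpq = 2609.84
nΣpq − ΣpΣq = 10439.36 − 10286.46 = 152.9
nΣp² − (Σp)² = 9035.44 − 7849.96 = 1185.48; nΣq² − (Σq)² = 13735.88 − 13479.21 = 256.67
r = 152.9 / √(1185.48 × 256.67) = 152.9 / 551.6132 ≈ 0.277

0.277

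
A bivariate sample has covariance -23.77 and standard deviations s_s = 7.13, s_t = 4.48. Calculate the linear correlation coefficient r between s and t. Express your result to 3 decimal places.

-0.744

r = Cov(s,t) / (s_s · s_t) = -23.77 / (7.13 × 4.48)
  = -23.77 / 31.9424 ≈ -0.744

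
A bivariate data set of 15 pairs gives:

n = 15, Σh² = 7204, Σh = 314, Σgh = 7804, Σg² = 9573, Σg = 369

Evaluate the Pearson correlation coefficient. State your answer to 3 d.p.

r = (nΣgh − ΣgΣh) / √[(nΣg² − (Σg)²)(nΣh² − (Σh)²)]
Numerator: 15×7804 − 369×314 = 1194
Denominator: √[(143595 − 136161)(108060 − 98596)] = √[7434 × 9464] = 8387.8112
r = 1194 / 8387.8112 ≈ 0.142

0.142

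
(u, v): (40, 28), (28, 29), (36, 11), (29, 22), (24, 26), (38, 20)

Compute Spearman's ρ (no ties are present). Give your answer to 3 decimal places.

-0.257

Rank u: 6, 2, 4, 3, 1, 5
Rank v: 5, 6, 1, 3, 4, 2
d = rank(u) − rank(v): 1, -4, 3, 0, -3, 3; Σd² = 44
ρ = 1 − 6Σd² / [n(n²−1)] = 1 − 6×44 / (6×35) = 1 − 264/210 ≈ -0.257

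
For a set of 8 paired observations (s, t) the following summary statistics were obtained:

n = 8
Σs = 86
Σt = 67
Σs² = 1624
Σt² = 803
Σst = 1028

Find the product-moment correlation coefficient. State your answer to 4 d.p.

0.7482

r = (nΣst − ΣsΣt) / √[(nΣs² − (Σs)²)(nΣt² − (Σt)²)]
Numerator: 8×1028 − 86×67 = 2462
Denominator: √[(12992 − 7396)(6424 − 4489)] = √[5596 × 1935] = 3290.6322
r = 2462 / 3290.6322 ≈ 0.7482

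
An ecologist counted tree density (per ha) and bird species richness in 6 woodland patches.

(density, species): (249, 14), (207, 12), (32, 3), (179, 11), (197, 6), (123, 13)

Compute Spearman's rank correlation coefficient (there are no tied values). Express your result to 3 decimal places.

0.600

Rank density: 6, 5, 1, 3, 4, 2
Rank species: 6, 4, 1, 3, 2, 5
d = rank(density) − rank(species): 0, 1, 0, 0, 2, -3; Σd² = 14
ρ = 1 − 6Σd² / [n(n²−1)] = 1 − 6×14 / (6×35) = 1 − 84/210 ≈ 0.600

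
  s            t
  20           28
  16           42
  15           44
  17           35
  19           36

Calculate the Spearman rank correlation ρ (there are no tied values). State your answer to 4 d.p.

Rank s: 5, 2, 1, 3, 4
Rank t: 1, 4, 5, 2, 3
d = rank(s) − rank(t): 4, -2, -4, 1, 1; Σd² = 38
ρ = 1 − 6Σd² / [n(n²−1)] = 1 − 6×38 / (5×24) = 1 − 228/120 ≈ -0.9000

-0.9000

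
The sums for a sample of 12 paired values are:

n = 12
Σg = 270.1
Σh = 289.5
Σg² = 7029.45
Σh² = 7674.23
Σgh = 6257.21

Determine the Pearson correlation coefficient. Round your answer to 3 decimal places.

r = (nΣgh − ΣgΣh) / √[(nΣg² − (Σg)²)(nΣh² − (Σh)²)]
Numerator: 12×6257.21 − 270.1×289.5 = -3107.43
Denominator: √[(84353.4 − 72954.01)(92090.76 − 83810.25)] = √[11399.39 × 8280.51] = 9715.5938
r = -3107.43 / 9715.5938 ≈ -0.320

-0.320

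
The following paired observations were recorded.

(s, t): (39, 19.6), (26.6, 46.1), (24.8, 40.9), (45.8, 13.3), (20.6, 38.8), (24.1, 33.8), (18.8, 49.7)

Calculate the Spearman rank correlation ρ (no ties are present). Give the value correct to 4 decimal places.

Rank s: 6, 5, 4, 7, 2, 3, 1
Rank t: 2, 6, 5, 1, 4, 3, 7
d = rank(s) − rank(t): 4, -1, -1, 6, -2, 0, -6; Σd² = 94
ρ = 1 − 6Σd² / [n(n²−1)] = 1 − 6×94 / (7×48) = 1 − 564/336 ≈ -0.6786

-0.6786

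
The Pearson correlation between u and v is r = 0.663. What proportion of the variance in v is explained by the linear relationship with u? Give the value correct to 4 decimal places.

0.4396

r² = (0.663)² = 0.4396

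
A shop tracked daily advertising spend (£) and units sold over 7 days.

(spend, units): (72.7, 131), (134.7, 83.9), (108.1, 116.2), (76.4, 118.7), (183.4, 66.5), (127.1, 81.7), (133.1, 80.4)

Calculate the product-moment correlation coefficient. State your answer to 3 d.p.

-0.933

n = 7, Σx = 835.5, Σy = 678.4, Σx² = 108457.53, Σy² = 69353.64, Σxy = 75736.34
nΣxy − ΣxΣy = 530154.38 − 566803.2 = -36648.82
nΣx² − (Σx)² = 759202.71 − 698060.25 = 61142.46; nΣy² − (Σy)² = 485475.48 − 460226.56 = 25248.92
r = -36648.82 / √(61142.46 × 25248.92) = -36648.82 / 39290.9796 ≈ -0.933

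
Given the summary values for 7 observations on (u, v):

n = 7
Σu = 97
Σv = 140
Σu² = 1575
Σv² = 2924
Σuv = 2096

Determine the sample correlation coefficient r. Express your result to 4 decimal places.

r = (nΣuv − ΣuΣv) / √[(nΣu² − (Σu)²)(nΣv² − (Σv)²)]
Numerator: 7×2096 − 97×140 = 1092
Denominator: √[(11025 − 9409)(20468 − 19600)] = √[1616 × 868] = 1184.3513
r = 1092 / 1184.3513 ≈ 0.9220

0.9220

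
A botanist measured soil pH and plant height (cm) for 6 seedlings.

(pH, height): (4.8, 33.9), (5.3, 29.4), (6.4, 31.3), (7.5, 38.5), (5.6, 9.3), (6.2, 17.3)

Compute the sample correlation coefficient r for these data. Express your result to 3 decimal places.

n = 6, Σx = 35.8, Σy = 159.7, Σx² = 218.14, Σy² = 4861.29, Σxy = 966.95
nΣxy − ΣxΣy = 5801.7 − 5717.26 = 84.44
nΣx² − (Σx)² = 1308.84 − 1281.64 = 27.2; nΣy² − (Σy)² = 29167.74 − 25504.09 = 3663.65
r = 84.44 / √(27.2 × 3663.65) = 84.44 / 315.6759 ≈ 0.267

0.267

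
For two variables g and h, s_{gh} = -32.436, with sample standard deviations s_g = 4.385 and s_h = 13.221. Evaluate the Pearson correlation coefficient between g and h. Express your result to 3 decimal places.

-0.559

r = Cov(g,h) / (s_g · s_h) = -32.436 / (4.385 × 13.221)
  = -32.436 / 57.9741 ≈ -0.559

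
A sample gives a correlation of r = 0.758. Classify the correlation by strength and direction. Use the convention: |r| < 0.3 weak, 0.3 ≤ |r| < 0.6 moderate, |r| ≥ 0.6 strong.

r = 0.758 > 0 so the relationship is positive.
|r| = 0.758, which falls in the strong range.

strong positive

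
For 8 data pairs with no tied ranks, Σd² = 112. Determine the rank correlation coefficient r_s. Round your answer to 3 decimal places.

ρ = 1 − 6Σd² / [n(n²−1)] = 1 − 6×112 / (8×63)
  = 1 − 672/504 = 1 − 1.3333 ≈ -0.333

-0.333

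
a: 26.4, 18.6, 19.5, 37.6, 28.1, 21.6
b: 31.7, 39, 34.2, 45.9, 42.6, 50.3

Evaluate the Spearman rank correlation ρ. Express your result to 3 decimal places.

0.314

Rank a: 4, 1, 2, 6, 5, 3
Rank b: 1, 3, 2, 5, 4, 6
d = rank(a) − rank(b): 3, -2, 0, 1, 1, -3; Σd² = 24
ρ = 1 − 6Σd² / [n(n²−1)] = 1 − 6×24 / (6×35) = 1 − 144/210 ≈ 0.314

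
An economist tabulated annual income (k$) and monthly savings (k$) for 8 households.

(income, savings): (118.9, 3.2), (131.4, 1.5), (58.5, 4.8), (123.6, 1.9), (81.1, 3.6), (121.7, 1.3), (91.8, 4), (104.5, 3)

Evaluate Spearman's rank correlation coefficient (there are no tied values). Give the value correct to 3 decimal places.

Rank income: 5, 8, 1, 7, 2, 6, 3, 4
Rank savings: 5, 2, 8, 3, 6, 1, 7, 4
d = rank(income) − rank(savings): 0, 6, -7, 4, -4, 5, -4, 0; Σd² = 158
ρ = 1 − 6Σd² / [n(n²−1)] = 1 − 6×158 / (8×63) = 1 − 948/504 ≈ -0.881

-0.881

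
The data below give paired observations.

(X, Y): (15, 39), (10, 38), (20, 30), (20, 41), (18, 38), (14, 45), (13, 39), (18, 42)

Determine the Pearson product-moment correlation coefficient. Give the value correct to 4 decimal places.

-0.2752

n = 8, ΣX = 128, ΣY = 312, ΣX² = 2138, ΣY² = 12300, ΣXY = 4962
nΣXY − ΣXΣY = 39696 − 39936 = -240
nΣX² − (ΣX)² = 17104 − 16384 = 720; nΣY² − (ΣY)² = 98400 − 97344 = 1056
r = -240 / √(720 × 1056) = -240 / 871.9633 ≈ -0.2752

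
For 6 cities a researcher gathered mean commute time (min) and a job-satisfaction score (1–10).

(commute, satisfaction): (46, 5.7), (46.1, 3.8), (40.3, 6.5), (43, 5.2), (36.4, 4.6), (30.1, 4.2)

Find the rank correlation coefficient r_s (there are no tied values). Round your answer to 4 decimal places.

Rank commute: 5, 6, 3, 4, 2, 1
Rank satisfaction: 5, 1, 6, 4, 3, 2
d = rank(commute) − rank(satisfaction): 0, 5, -3, 0, -1, -1; Σd² = 36
ρ = 1 − 6Σd² / [n(n²−1)] = 1 − 6×36 / (6×35) = 1 − 216/210 ≈ -0.0286

-0.0286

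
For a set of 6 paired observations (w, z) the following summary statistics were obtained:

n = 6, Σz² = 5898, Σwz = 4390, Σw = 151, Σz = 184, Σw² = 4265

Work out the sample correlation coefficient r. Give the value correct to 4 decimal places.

r = (nΣwz − ΣwΣz) / √[(nΣw² − (Σw)²)(nΣz² − (Σz)²)]
Numerator: 6×4390 − 151×184 = -1444
Denominator: √[(25590 − 22801)(35388 − 33856)] = √[2789 × 1532] = 2067.0627
r = -1444 / 2067.0627 ≈ -0.6986

-0.6986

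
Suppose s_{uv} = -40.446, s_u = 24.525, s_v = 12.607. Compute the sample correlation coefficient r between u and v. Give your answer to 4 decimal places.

-0.1308

r = Cov(u,v) / (s_u · s_v) = -40.446 / (24.525 × 12.607)
  = -40.446 / 309.1867 ≈ -0.1308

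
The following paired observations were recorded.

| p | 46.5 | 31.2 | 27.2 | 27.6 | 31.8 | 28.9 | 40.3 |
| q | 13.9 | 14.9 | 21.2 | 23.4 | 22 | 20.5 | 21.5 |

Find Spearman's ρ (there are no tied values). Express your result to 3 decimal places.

-0.357

Rank p: 7, 4, 1, 2, 5, 3, 6
Rank q: 1, 2, 4, 7, 6, 3, 5
d = rank(p) − rank(q): 6, 2, -3, -5, -1, 0, 1; Σd² = 76
ρ = 1 − 6Σd² / [n(n²−1)] = 1 − 6×76 / (7×48) = 1 − 456/336 ≈ -0.357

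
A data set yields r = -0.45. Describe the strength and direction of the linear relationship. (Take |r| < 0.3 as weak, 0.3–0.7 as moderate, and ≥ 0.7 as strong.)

moderate negative

r = -0.45 < 0 so the relationship is negative.
|r| = 0.45, which falls in the moderate range.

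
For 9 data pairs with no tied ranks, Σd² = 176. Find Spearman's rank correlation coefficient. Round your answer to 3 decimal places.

-0.467

ρ = 1 − 6Σd² / [n(n²−1)] = 1 − 6×176 / (9×80)
  = 1 − 1056/720 = 1 − 1.4667 ≈ -0.467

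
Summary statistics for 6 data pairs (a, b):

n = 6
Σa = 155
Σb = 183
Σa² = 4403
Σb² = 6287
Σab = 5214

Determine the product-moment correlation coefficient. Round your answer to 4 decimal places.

r = (nΣab − ΣaΣb) / √[(nΣa² − (Σa)²)(nΣb² − (Σb)²)]
Numerator: 6×5214 − 155×183 = 2919
Denominator: √[(26418 − 24025)(37722 − 33489)] = √[2393 × 4233] = 3182.6984
r = 2919 / 3182.6984 ≈ 0.9171

0.9171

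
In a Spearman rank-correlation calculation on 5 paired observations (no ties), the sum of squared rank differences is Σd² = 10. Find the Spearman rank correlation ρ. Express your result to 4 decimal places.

0.5000

ρ = 1 − 6Σd² / [n(n²−1)] = 1 − 6×10 / (5×24)
  = 1 − 60/120 = 1 − 0.50000 ≈ 0.5000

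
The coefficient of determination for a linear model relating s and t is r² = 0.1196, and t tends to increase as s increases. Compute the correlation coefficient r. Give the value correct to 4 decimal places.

|r| = √0.1196 = 0.3458
The association is positive, so r = 0.3458.

0.3458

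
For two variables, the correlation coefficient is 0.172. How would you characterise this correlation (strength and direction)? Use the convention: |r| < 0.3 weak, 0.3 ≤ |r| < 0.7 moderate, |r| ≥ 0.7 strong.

weak positive

r = 0.172 > 0 so the relationship is positive.
|r| = 0.172, which falls in the weak range.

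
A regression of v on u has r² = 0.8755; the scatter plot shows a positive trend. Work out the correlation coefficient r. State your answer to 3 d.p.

0.936

|r| = √0.8755 = 0.936
The association is positive, so r = 0.936.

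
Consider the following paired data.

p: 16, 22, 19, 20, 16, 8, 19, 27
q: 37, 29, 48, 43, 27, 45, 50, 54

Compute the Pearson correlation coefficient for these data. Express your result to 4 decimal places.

n = 8, Σp = 147, Σq = 333, Σp² = 2911, Σq² = 14533, Σpq = 6202
nΣpq − ΣpΣq = 49616 − 48951 = 665
nΣp² − (Σp)² = 23288 − 21609 = 1679; nΣq² − (Σq)² = 116264 − 110889 = 5375
r = 665 / √(1679 × 5375) = 665 / 3004.1014 ≈ 0.2214

0.2214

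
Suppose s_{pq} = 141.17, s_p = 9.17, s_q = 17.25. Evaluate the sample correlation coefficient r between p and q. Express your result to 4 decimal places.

r = Cov(p,q) / (s_p · s_q) = 141.17 / (9.17 × 17.25)
  = 141.17 / 158.1825 ≈ 0.8925

0.8925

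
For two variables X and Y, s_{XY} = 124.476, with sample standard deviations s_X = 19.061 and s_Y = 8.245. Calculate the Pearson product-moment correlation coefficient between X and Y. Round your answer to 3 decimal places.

r = Cov(X,Y) / (s_X · s_Y) = 124.476 / (19.061 × 8.245)
  = 124.476 / 157.1579 ≈ 0.792

0.792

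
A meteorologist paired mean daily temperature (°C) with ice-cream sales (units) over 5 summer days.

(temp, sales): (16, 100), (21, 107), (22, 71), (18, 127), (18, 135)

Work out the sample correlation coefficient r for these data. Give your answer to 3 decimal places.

n = 5, Σx = 95, Σy = 540, Σx² = 1829, Σy² = 60844, Σxy = 10125
nΣxy − ΣxΣy = 50625 − 51300 = -675
nΣx² − (Σx)² = 9145 − 9025 = 120; nΣy² − (Σy)² = 304220 − 291600 = 12620
r = -675 / √(120 × 12620) = -675 / 1230.6096 ≈ -0.549

-0.549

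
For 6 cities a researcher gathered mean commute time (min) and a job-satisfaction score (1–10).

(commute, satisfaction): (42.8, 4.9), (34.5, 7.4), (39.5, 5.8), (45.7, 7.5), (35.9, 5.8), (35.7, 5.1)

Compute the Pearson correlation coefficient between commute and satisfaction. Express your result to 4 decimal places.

0.1217

n = 6, Σx = 234.1, Σy = 36.5, Σx² = 9234.13, Σy² = 228.31, Σxy = 1427.16
nΣxy − ΣxΣy = 8562.96 − 8544.65 = 18.31
nΣx² − (Σx)² = 55404.78 − 54802.81 = 601.97; nΣy² − (Σy)² = 1369.86 − 1332.25 = 37.61
r = 18.31 / √(601.97 × 37.61) = 18.31 / 150.4662 ≈ 0.1217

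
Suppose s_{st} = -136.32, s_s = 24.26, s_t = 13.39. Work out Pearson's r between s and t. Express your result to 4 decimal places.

-0.4197

r = Cov(s,t) / (s_s · s_t) = -136.32 / (24.26 × 13.39)
  = -136.32 / 324.8414 ≈ -0.4197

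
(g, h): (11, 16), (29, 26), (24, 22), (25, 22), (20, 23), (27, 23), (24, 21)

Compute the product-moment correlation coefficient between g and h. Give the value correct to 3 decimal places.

n = 7, Σg = 160, Σh = 153, Σg² = 3868, Σh² = 3399, Σgh = 3593
nΣgh − ΣgΣh = 25151 − 24480 = 671
nΣg² − (Σg)² = 27076 − 25600 = 1476; nΣh² − (Σh)² = 23793 − 23409 = 384
r = 671 / √(1476 × 384) = 671 / 752.8506 ≈ 0.891

0.891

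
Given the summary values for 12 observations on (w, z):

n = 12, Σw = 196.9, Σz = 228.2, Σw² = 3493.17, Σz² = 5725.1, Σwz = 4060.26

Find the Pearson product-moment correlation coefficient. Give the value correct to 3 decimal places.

0.524

r = (nΣwz − ΣwΣz) / √[(nΣw² − (Σw)²)(nΣz² − (Σz)²)]
Numerator: 12×4060.26 − 196.9×228.2 = 3790.54
Denominator: √[(41918.04 − 38769.61)(68701.2 − 52075.24)] = √[3148.43 × 16625.96] = 7235.0308
r = 3790.54 / 7235.0308 ≈ 0.524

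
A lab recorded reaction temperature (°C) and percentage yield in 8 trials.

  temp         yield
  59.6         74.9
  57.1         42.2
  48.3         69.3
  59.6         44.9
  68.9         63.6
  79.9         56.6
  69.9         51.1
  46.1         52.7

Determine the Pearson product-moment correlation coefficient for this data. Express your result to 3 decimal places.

-0.055

n = 8, Σx = 489.4, Σy = 455.3, Σx² = 30840.06, Σy² = 26846.37, Σxy = 27802.63
nΣxy − ΣxΣy = 222421.04 − 222823.82 = -402.78
nΣx² − (Σx)² = 246720.48 − 239512.36 = 7208.12; nΣy² − (Σy)² = 214770.96 − 207298.09 = 7472.87
r = -402.78 / √(7208.12 × 7472.87) = -402.78 / 7339.3013 ≈ -0.055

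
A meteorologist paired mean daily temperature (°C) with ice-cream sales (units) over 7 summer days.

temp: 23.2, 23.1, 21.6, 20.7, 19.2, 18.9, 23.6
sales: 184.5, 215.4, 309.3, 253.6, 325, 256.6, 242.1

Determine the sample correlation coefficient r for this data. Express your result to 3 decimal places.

n = 7, Σx = 150.3, Σy = 1786.5, Σx² = 3249.71, Σy² = 470497.83, Σxy = 37989.84
nΣxy − ΣxΣy = 265928.88 − 268510.95 = -2582.07
nΣx² − (Σx)² = 22747.97 − 22590.09 = 157.88; nΣy² − (Σy)² = 3293484.81 − 3191582.25 = 101902.56
r = -2582.07 / √(157.88 × 101902.56) = -2582.07 / 4011.0318 ≈ -0.644

-0.644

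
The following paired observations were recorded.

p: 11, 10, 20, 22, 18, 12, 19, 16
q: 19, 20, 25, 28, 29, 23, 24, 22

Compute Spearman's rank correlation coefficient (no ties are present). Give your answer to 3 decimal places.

Rank p: 2, 1, 7, 8, 5, 3, 6, 4
Rank q: 1, 2, 6, 7, 8, 4, 5, 3
d = rank(p) − rank(q): 1, -1, 1, 1, -3, -1, 1, 1; Σd² = 16
ρ = 1 − 6Σd² / [n(n²−1)] = 1 − 6×16 / (8×63) = 1 − 96/504 ≈ 0.810

0.810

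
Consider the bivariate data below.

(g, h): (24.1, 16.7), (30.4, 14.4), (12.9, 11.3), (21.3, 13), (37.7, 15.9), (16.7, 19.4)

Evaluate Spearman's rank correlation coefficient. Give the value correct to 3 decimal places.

0.257

Rank g: 4, 5, 1, 3, 6, 2
Rank h: 5, 3, 1, 2, 4, 6
d = rank(g) − rank(h): -1, 2, 0, 1, 2, -4; Σd² = 26
ρ = 1 − 6Σd² / [n(n²−1)] = 1 − 6×26 / (6×35) = 1 − 156/210 ≈ 0.257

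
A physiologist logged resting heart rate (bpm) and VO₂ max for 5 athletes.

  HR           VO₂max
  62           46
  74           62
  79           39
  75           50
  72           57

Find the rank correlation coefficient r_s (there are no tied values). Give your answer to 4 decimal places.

-0.3000

Rank HR: 1, 3, 5, 4, 2
Rank VO₂max: 2, 5, 1, 3, 4
d = rank(HR) − rank(VO₂max): -1, -2, 4, 1, -2; Σd² = 26
ρ = 1 − 6Σd² / [n(n²−1)] = 1 − 6×26 / (5×24) = 1 − 156/120 ≈ -0.3000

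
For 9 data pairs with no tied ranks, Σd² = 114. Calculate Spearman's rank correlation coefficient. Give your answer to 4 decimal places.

ρ = 1 − 6Σd² / [n(n²−1)] = 1 − 6×114 / (9×80)
  = 1 − 684/720 = 1 − 0.95000 ≈ 0.0500

0.0500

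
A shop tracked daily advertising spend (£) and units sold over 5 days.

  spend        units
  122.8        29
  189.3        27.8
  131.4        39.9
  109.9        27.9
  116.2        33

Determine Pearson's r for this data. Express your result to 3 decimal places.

-0.211

n = 5, Σx = 669.6, Σy = 157.6, Σx² = 93760.74, Σy² = 5073.26, Σxy = 20967.41
nΣxy − ΣxΣy = 104837.05 − 105528.96 = -691.91
nΣx² − (Σx)² = 468803.7 − 448364.16 = 20439.54; nΣy² − (Σy)² = 25366.3 − 24837.76 = 528.54
r = -691.91 / √(20439.54 × 528.54) = -691.91 / 3286.8092 ≈ -0.211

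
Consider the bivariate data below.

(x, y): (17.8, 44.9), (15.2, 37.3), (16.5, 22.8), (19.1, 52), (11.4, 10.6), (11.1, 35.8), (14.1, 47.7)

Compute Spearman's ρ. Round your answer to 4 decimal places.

Rank x: 6, 4, 5, 7, 2, 1, 3
Rank y: 5, 4, 2, 7, 1, 3, 6
d = rank(x) − rank(y): 1, 0, 3, 0, 1, -2, -3; Σd² = 24
ρ = 1 − 6Σd² / [n(n²−1)] = 1 − 6×24 / (7×48) = 1 − 144/336 ≈ 0.5714

0.5714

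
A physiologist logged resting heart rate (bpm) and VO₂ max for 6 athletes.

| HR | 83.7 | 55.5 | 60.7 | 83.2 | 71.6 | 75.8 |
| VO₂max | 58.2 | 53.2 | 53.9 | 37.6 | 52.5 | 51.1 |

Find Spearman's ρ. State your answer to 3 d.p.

Rank HR: 6, 1, 2, 5, 3, 4
Rank VO₂max: 6, 4, 5, 1, 3, 2
d = rank(HR) − rank(VO₂max): 0, -3, -3, 4, 0, 2; Σd² = 38
ρ = 1 − 6Σd² / [n(n²−1)] = 1 − 6×38 / (6×35) = 1 − 228/210 ≈ -0.086

-0.086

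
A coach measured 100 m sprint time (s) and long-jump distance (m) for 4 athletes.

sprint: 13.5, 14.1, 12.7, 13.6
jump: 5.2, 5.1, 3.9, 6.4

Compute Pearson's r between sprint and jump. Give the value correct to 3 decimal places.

n = 4, Σx = 53.9, Σy = 20.6, Σx² = 727.31, Σy² = 109.22, Σxy = 278.68
nΣxy − ΣxΣy = 1114.72 − 1110.34 = 4.38
nΣx² − (Σx)² = 2909.24 − 2905.21 = 4.03; nΣy² − (Σy)² = 436.88 − 424.36 = 12.52
r = 4.38 / √(4.03 × 12.52) = 4.38 / 7.1032 ≈ 0.617

0.617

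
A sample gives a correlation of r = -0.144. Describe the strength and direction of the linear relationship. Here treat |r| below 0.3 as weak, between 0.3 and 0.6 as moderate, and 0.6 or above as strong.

weak negative

r = -0.144 < 0 so the relationship is negative.
|r| = 0.144, which falls in the weak range.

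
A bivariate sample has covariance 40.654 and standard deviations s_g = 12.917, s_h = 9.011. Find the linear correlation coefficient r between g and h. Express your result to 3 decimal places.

0.349

r = Cov(g,h) / (s_g · s_h) = 40.654 / (12.917 × 9.011)
  = 40.654 / 116.3951 ≈ 0.349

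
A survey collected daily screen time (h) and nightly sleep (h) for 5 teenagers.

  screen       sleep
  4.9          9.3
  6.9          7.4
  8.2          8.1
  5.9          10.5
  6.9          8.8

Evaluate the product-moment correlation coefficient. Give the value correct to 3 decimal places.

-0.612

n = 5, Σx = 32.8, Σy = 44.1, Σx² = 221.28, Σy² = 394.55, Σxy = 285.72
nΣxy − ΣxΣy = 1428.6 − 1446.48 = -17.88
nΣx² − (Σx)² = 1106.4 − 1075.84 = 30.56; nΣy² − (Σy)² = 1972.75 − 1944.81 = 27.94
r = -17.88 / √(30.56 × 27.94) = -17.88 / 29.2207 ≈ -0.612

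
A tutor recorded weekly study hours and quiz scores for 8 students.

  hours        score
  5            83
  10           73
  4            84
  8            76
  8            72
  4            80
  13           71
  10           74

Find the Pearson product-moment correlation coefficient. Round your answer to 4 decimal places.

-0.8936

n = 8, Σx = 62, Σy = 613, Σx² = 554, Σy² = 47151, Σxy = 4648
nΣxy − ΣxΣy = 37184 − 38006 = -822
nΣx² − (Σx)² = 4432 − 3844 = 588; nΣy² − (Σy)² = 377208 − 375769 = 1439
r = -822 / √(588 × 1439) = -822 / 919.8543 ≈ -0.8936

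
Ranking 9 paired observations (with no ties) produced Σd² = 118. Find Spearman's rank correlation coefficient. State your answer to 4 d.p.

0.0167

ρ = 1 − 6Σd² / [n(n²−1)] = 1 − 6×118 / (9×80)
  = 1 − 708/720 = 1 − 0.98333 ≈ 0.0167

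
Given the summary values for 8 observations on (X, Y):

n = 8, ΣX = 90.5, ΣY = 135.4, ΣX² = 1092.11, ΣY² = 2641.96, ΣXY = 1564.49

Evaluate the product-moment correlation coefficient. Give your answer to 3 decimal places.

0.212

r = (nΣXY − ΣXΣY) / √[(nΣX² − (ΣX)²)(nΣY² − (ΣY)²)]
Numerator: 8×1564.49 − 90.5×135.4 = 262.22
Denominator: √[(8736.88 − 8190.25)(21135.68 − 18333.16)] = √[546.63 × 2802.52] = 1237.7162
r = 262.22 / 1237.7162 ≈ 0.212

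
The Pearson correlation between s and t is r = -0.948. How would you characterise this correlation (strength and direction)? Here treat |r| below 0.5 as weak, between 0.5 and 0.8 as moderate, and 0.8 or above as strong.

strong negative

r = -0.948 < 0 so the relationship is negative.
|r| = 0.948, which falls in the strong range.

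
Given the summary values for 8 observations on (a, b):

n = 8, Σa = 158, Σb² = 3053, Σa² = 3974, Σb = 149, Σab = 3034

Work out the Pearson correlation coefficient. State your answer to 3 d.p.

0.187

r = (nΣab − ΣaΣb) / √[(nΣa² − (Σa)²)(nΣb² − (Σb)²)]
Numerator: 8×3034 − 158×149 = 730
Denominator: √[(31792 − 24964)(24424 − 22201)] = √[6828 × 2223] = 3895.9779
r = 730 / 3895.9779 ≈ 0.187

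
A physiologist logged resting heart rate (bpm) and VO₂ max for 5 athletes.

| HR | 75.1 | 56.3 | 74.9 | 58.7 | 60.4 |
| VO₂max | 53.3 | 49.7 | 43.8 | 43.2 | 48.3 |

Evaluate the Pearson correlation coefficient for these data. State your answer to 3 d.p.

n = 5, Σx = 325.4, Σy = 238.3, Σx² = 21513.56, Σy² = 11428.55, Σxy = 15534.72
nΣxy − ΣxΣy = 77673.6 − 77542.82 = 130.78
nΣx² − (Σx)² = 107567.8 − 105885.16 = 1682.64; nΣy² − (Σy)² = 57142.75 − 56786.89 = 355.86
r = 130.78 / √(1682.64 × 355.86) = 130.78 / 773.8115 ≈ 0.169

0.169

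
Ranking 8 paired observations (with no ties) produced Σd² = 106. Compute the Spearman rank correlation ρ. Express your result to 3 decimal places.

ρ = 1 − 6Σd² / [n(n²−1)] = 1 − 6×106 / (8×63)
  = 1 − 636/504 = 1 − 1.2619 ≈ -0.262

-0.262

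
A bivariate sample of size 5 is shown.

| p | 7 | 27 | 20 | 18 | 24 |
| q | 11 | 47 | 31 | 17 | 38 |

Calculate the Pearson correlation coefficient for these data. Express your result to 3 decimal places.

n = 5, Σp = 96, Σq = 144, Σp² = 2078, Σq² = 5024, Σpq = 3184
nΣpq − ΣpΣq = 15920 − 13824 = 2096
nΣp² − (Σp)² = 10390 − 9216 = 1174; nΣq² − (Σq)² = 25120 − 20736 = 4384
r = 2096 / √(1174 × 4384) = 2096 / 2268.6595 ≈ 0.924

0.924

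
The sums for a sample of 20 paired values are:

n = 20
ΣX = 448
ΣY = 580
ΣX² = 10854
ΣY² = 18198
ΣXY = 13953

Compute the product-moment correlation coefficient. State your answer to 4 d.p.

r = (nΣXY − ΣXΣY) / √[(nΣX² − (ΣX)²)(nΣY² − (ΣY)²)]
Numerator: 20×13953 − 448×580 = 19220
Denominator: √[(217080 − 200704)(363960 − 336400)] = √[16376 × 27560] = 21244.3536
r = 19220 / 21244.3536 ≈ 0.9047

0.9047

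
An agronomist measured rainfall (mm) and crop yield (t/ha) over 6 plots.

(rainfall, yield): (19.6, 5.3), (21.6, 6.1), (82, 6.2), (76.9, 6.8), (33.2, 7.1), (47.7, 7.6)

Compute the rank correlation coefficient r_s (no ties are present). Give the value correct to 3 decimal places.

0.486

Rank rainfall: 1, 2, 6, 5, 3, 4
Rank yield: 1, 2, 3, 4, 5, 6
d = rank(rainfall) − rank(yield): 0, 0, 3, 1, -2, -2; Σd² = 18
ρ = 1 − 6Σd² / [n(n²−1)] = 1 − 6×18 / (6×35) = 1 − 108/210 ≈ 0.486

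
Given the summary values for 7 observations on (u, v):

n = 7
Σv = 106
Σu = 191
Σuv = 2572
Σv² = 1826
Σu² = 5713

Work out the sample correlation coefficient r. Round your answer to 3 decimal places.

r = (nΣuv − ΣuΣv) / √[(nΣu² − (Σu)²)(nΣv² − (Σv)²)]
Numerator: 7×2572 − 191×106 = -2242
Denominator: √[(39991 − 36481)(12782 − 11236)] = √[3510 × 1546] = 2329.4763
r = -2242 / 2329.4763 ≈ -0.962

-0.962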